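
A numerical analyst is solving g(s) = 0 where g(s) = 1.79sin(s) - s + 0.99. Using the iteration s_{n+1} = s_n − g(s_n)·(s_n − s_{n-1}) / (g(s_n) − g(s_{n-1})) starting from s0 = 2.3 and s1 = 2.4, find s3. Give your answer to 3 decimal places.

g(2.3) = 0.02481, g(2.4) = -0.20092
s2 = 2.40000 − (-0.20092)·(2.40000 − 2.30000) / (-0.20092 − 0.02481) = 2.40000 − (-0.02009)/(-0.22573) = 2.31099
g(2.31099) = 0.00063
s3 = 2.31099 − 0.00063·(2.31099 − 2.40000) / (0.00063 − (-0.20092)) = 2.31099 − (-0.00006)/(0.20155) = 2.31127

2.311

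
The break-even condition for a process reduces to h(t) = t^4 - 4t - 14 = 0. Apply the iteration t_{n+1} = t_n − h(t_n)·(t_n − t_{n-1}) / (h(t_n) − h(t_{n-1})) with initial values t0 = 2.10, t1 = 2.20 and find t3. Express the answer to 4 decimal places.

h(2.10) = -2.951900, h(2.20) = 0.625600
t2 = 2.200000 − 0.625600·(2.200000 − 2.100000) / (0.625600 − (-2.951900)) = 2.200000 − (0.062560)/(3.577500) = 2.182513
h(2.182513) = -0.040428
t3 = 2.182513 − (-0.040428)·(2.182513 − 2.200000) / (-0.040428 − 0.625600) = 2.182513 − (0.000707)/(-0.666028) = 2.183574

2.1836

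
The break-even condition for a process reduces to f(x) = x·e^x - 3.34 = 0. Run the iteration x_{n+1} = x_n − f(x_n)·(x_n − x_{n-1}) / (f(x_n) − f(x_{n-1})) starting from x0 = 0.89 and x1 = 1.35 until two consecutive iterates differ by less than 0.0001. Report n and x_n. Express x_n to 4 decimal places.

n = 6, x_n = 1.1056

f(0.89) = -1.172735, f(1.35) = 1.867524
x2 = 1.350000 − 1.867524·(0.460000)/(3.040259) = 1.067438;  |Δ| = 0.282562
f(1.067438) = -0.235975
x3 = 1.067438 − (-0.235975)·(-0.282562)/(-2.103499) = 1.099137;  |Δ| = 0.031698
f(1.099137) = -0.040861
x4 = 1.099137 − (-0.040861)·(0.031698)/(0.195114) = 1.105775;  |Δ| = 0.006638
f(1.105775) = 0.001171
x5 = 1.105775 − 0.001171·(0.006638)/(0.042032) = 1.105590;  |Δ| = 0.000185
f(1.105590) = -0.000006
x6 = 1.105590 − (-0.000006)·(-0.000185)/(-0.001176) = 1.105591;  |Δ| = 0.000001
|x6 − x5| = 0.000001 < 0.0001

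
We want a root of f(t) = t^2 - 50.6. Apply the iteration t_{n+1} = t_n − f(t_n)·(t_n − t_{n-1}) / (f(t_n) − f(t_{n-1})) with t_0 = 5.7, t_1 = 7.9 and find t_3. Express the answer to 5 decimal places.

7.10906

f(5.7) = -18.1100000, f(7.9) = 11.8100000
t_2 = 7.9000000 − 11.8100000·(7.9000000 − 5.7000000) / (11.8100000 − (-18.1100000)) = 7.9000000 − (25.9820000)/(29.9200000) = 7.0316176
f(7.0316176) = -1.1563533
t_3 = 7.0316176 − (-1.1563533)·(7.0316176 − 7.9000000) / (-1.1563533 − 11.8100000) = 7.0316176 − (1.0041568)/(-12.9663533) = 7.1090609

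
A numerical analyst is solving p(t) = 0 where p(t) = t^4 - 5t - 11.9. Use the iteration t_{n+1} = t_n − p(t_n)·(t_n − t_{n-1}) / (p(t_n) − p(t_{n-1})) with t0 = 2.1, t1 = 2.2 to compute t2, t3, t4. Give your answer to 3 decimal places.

p(2.1) = -2.95190, p(2.2) = 0.52560
t2 = 2.20000 − 0.52560·(2.20000 − 2.10000) / (0.52560 − (-2.95190)) = 2.20000 − (0.05256)/(3.47750) = 2.18489
p(2.18489) = -0.03597
t3 = 2.18489 − (-0.03597)·(2.18489 − 2.20000) / (-0.03597 − 0.52560) = 2.18489 − (0.00054)/(-0.56157) = 2.18585
p(2.18585) = -0.00039
t4 = 2.18585 − (-0.00039)·(2.18585 − 2.18489) / (-0.00039 − (-0.03597)) = 2.18585 − (0.00000)/(0.03558) = 2.18586

2.185, 2.186, 2.186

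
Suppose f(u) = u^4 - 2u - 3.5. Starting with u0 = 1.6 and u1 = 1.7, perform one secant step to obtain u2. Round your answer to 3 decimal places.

1.609

f(1.6) = -0.14640, f(1.7) = 1.45210
u2 = 1.70000 − 1.45210·(1.70000 − 1.60000) / (1.45210 − (-0.14640)) = 1.70000 − (0.14521)/(1.59850) = 1.60916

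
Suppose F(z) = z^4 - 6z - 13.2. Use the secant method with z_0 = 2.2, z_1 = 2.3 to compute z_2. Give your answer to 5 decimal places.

2.27514

F(2.2) = -2.9744000, F(2.3) = 0.9841000
z_2 = 2.3000000 − 0.9841000·(2.3000000 − 2.2000000) / (0.9841000 − (-2.9744000)) = 2.3000000 − (0.0984100)/(3.9585000) = 2.2751396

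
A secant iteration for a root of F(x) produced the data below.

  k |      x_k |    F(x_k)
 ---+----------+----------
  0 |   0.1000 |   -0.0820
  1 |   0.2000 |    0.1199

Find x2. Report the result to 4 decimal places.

x2 = 0.2000 − 0.1199·(0.2000 − 0.1000) / (0.1199 − (-0.0820))
   = 0.2000 − (0.011990)/(0.201900) = 0.140614

0.1406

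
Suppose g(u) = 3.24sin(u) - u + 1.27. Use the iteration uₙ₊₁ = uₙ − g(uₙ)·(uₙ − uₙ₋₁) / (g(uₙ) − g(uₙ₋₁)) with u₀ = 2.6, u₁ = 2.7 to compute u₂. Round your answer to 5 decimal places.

g(2.6) = 0.3402244, g(2.7) = -0.0452892
u₂ = 2.7000000 − (-0.0452892)·(2.7000000 − 2.6000000) / (-0.0452892 − 0.3402244) = 2.7000000 − (-0.0045289)/(-0.3855136) = 2.6882522

2.68825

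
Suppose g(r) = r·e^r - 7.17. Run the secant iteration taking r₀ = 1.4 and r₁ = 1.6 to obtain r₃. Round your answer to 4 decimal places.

g(1.4) = -1.492720, g(1.6) = 0.754852
r₂ = 1.600000 − 0.754852·(1.600000 − 1.400000) / (0.754852 − (-1.492720)) = 1.600000 − (0.150970)/(2.247572) = 1.532830
g(1.532830) = -0.071063
r₃ = 1.532830 − (-0.071063)·(1.532830 − 1.600000) / (-0.071063 − 0.754852) = 1.532830 − (0.004773)/(-0.825915) = 1.538609

1.5386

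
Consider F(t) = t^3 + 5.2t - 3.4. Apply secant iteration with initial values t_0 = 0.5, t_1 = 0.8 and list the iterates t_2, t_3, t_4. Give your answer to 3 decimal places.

F(0.5) = -0.67500, F(0.8) = 1.27200
t_2 = 0.80000 − 1.27200·(0.80000 − 0.50000) / (1.27200 − (-0.67500)) = 0.80000 − (0.38160)/(1.94700) = 0.60401
F(0.60401) = -0.03881
t_3 = 0.60401 − (-0.03881)·(0.60401 − 0.80000) / (-0.03881 − 1.27200) = 0.60401 − (0.00761)/(-1.31081) = 0.60981
F(0.60981) = -0.00222
t_4 = 0.60981 − (-0.00222)·(0.60981 − 0.60401) / (-0.00222 − (-0.03881)) = 0.60981 − (-0.00001)/(0.03659) = 0.61016

0.604, 0.610, 0.610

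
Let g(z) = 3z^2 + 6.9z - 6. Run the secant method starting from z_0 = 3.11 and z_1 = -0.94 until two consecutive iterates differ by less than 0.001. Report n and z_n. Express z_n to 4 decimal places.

n = 8, z_n = 0.6728

g(3.11) = 44.475300, g(-0.94) = -9.835200
z_2 = -0.940000 − (-9.835200)·(-4.050000)/(-54.310500) = -0.206577;  |Δ| = 0.733423
g(-0.206577) = -7.297360
z_3 = -0.206577 − (-7.297360)·(0.733423)/(2.537840) = 1.902323;  |Δ| = 2.108900
g(1.902323) = 17.982524
z_4 = 1.902323 − 17.982524·(2.108900)/(25.279884) = 0.402184;  |Δ| = 1.500139
g(0.402184) = -2.739678
z_5 = 0.402184 − (-2.739678)·(-1.500139)/(-20.722202) = 0.600517;  |Δ| = 0.198333
g(0.600517) = -0.774574
z_6 = 0.600517 − (-0.774574)·(0.198333)/(1.965104) = 0.678693;  |Δ| = 0.078176
g(0.678693) = 0.064849
z_7 = 0.678693 − 0.064849·(0.078176)/(0.839423) = 0.672653;  |Δ| = 0.006039
g(0.672653) = -0.001307
z_8 = 0.672653 − (-0.001307)·(-0.006039)/(-0.066156) = 0.672772;  |Δ| = 0.000119
|z_8 − z_7| = 0.000119 < 0.001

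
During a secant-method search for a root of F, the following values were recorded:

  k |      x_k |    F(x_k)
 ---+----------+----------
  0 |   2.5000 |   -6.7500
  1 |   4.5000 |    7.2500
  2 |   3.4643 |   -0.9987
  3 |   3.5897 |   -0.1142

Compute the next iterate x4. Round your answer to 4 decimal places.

3.6059

x4 = 3.5897 − (-0.1142)·(3.5897 − 3.4643) / (-0.1142 − (-0.9987))
   = 3.5897 − (-0.014321)/(0.884500) = 3.605891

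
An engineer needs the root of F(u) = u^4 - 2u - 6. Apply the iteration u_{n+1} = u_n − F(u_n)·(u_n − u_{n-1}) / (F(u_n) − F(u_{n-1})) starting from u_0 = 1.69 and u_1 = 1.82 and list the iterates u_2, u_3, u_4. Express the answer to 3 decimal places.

F(1.69) = -1.22269, F(1.82) = 1.33199
u_2 = 1.82000 − 1.33199·(1.82000 − 1.69000) / (1.33199 − (-1.22269)) = 1.82000 − (0.17316)/(2.55469) = 1.75222
F(1.75222) = -0.07787
u_3 = 1.75222 − (-0.07787)·(1.75222 − 1.82000) / (-0.07787 − 1.33199) = 1.75222 − (0.00528)/(-1.40986) = 1.75596
F(1.75596) = -0.00454
u_4 = 1.75596 − (-0.00454)·(1.75596 − 1.75222) / (-0.00454 − (-0.07787)) = 1.75596 − (-0.00002)/(0.07333) = 1.75619

1.752, 1.756, 1.756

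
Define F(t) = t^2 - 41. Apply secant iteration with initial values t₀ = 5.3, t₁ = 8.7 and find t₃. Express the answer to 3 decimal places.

F(5.3) = -12.91000, F(8.7) = 34.69000
t₂ = 8.70000 − 34.69000·(8.70000 − 5.30000) / (34.69000 − (-12.91000)) = 8.70000 − (117.94600)/(47.60000) = 6.22214
F(6.22214) = -2.28494
t₃ = 6.22214 − (-2.28494)·(6.22214 − 8.70000) / (-2.28494 − 34.69000) = 6.22214 − (5.66175)/(-36.97494) = 6.37527

6.375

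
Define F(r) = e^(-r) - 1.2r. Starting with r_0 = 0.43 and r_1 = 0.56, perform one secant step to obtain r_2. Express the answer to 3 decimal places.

0.504

F(0.43) = 0.13451, F(0.56) = -0.10079
r_2 = 0.56000 − (-0.10079)·(0.56000 − 0.43000) / (-0.10079 − 0.13451) = 0.56000 − (-0.01310)/(-0.23530) = 0.50431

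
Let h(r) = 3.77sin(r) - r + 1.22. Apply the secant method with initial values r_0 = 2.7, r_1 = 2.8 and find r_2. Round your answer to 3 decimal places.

h(2.7) = 0.13122, h(2.8) = -0.31709
r_2 = 2.80000 − (-0.31709)·(2.80000 − 2.70000) / (-0.31709 − 0.13122) = 2.80000 − (-0.03171)/(-0.44832) = 2.72927

2.729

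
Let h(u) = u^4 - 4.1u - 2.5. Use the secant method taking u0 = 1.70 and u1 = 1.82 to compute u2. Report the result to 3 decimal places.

1.763

h(1.70) = -1.11790, h(1.82) = 1.00999
u2 = 1.82000 − 1.00999·(1.82000 − 1.70000) / (1.00999 − (-1.11790)) = 1.82000 − (0.12120)/(2.12789) = 1.76304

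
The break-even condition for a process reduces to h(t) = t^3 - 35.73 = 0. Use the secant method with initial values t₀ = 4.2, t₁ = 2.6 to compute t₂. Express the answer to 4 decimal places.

3.1140

h(4.2) = 38.358000, h(2.6) = -18.154000
t₂ = 2.600000 − (-18.154000)·(2.600000 − 4.200000) / (-18.154000 − 38.358000) = 2.600000 − (29.046400)/(-56.512000) = 3.113986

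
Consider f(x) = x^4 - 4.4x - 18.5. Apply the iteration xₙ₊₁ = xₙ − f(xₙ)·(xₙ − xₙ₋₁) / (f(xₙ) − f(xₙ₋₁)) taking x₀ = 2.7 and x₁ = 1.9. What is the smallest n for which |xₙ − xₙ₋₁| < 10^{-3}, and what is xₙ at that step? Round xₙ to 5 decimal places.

n = 6, xₙ = 2.31422

f(2.7) = 22.7641000, f(1.9) = -13.8279000
x₂ = 1.9000000 − (-13.8279000)·(-0.8000000)/(-36.5920000) = 2.2023153;  |Δ| = 0.3023153
f(2.2023153) = -4.6658198
x₃ = 2.2023153 − (-4.6658198)·(0.3023153)/(9.1620802) = 2.3562703;  |Δ| = 0.1539551
f(2.3562703) = 1.9572233
x₄ = 2.3562703 − 1.9572233·(0.1539551)/(6.6230431) = 2.3107739;  |Δ| = 0.0454964
f(2.3107739) = -0.1552632
x₅ = 2.3107739 − (-0.1552632)·(-0.0454964)/(-2.1124865) = 2.3141178;  |Δ| = 0.0033439
f(2.3141178) = -0.0045798
x₆ = 2.3141178 − (-0.0045798)·(0.0033439)/(0.1506834) = 2.3142195;  |Δ| = 0.0001016
|x₆ − x₅| = 0.0001016 < 10^{-3}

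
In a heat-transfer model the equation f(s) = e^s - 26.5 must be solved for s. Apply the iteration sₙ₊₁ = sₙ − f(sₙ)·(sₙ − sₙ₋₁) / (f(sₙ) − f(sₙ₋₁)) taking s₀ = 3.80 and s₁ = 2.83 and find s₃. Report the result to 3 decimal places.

3.305

f(3.80) = 18.20118, f(2.83) = -9.55454
s₂ = 2.83000 − (-9.55454)·(2.83000 − 3.80000) / (-9.55454 − 18.20118) = 2.83000 − (9.26790)/(-27.75572) = 3.16391
f(3.16391) = -2.83707
s₃ = 3.16391 − (-2.83707)·(3.16391 − 2.83000) / (-2.83707 − (-9.55454)) = 3.16391 − (-0.94733)/(6.71747) = 3.30493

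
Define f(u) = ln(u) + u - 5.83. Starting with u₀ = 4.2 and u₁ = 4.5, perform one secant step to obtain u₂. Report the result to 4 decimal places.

f(4.2) = -0.194915, f(4.5) = 0.174077
u₂ = 4.500000 − 0.174077·(4.500000 − 4.200000) / (0.174077 − (-0.194915)) = 4.500000 − (0.052223)/(0.368993) = 4.358471

4.3585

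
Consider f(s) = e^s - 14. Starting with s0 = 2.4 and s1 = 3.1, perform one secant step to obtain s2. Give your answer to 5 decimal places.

2.58647

f(2.4) = -2.9768236, f(3.1) = 8.1979513
s2 = 3.1000000 − 8.1979513·(3.1000000 − 2.4000000) / (8.1979513 − (-2.9768236)) = 3.1000000 − (5.7385659)/(11.1747749) = 2.5864715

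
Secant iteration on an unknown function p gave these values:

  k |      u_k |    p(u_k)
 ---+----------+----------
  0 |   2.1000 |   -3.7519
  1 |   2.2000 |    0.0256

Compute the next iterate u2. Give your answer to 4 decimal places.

u2 = 2.2000 − 0.0256·(2.2000 − 2.1000) / (0.0256 − (-3.7519))
   = 2.2000 − (0.002560)/(3.777500) = 2.199322

2.1993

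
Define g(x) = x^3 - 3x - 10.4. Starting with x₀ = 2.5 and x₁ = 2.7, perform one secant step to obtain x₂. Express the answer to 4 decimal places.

2.6316

g(2.5) = -2.275000, g(2.7) = 1.183000
x₂ = 2.700000 − 1.183000·(2.700000 − 2.500000) / (1.183000 − (-2.275000)) = 2.700000 − (0.236600)/(3.458000) = 2.631579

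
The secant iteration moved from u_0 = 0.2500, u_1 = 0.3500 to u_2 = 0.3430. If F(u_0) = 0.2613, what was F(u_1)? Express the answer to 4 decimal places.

-0.0197

The secant line through (0.2500, 0.2613) and (0.3500, F(u_1)) crosses zero at u_2 = 0.3430.
So (0.2500, 0.2613), (0.3500, F(u_1)), (0.3430, 0) are collinear:
F(u_1) = 0.2613 · (0.3500 − 0.3430) / (0.2500 − 0.3430) = 0.2613 · (0.007000)/(-0.093000) = -0.019668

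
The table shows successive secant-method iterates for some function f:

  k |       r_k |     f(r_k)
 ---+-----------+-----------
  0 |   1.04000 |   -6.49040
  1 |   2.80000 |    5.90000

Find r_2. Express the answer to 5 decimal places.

r_2 = 2.80000 − 5.90000·(2.80000 − 1.04000) / (5.90000 − (-6.49040))
   = 2.80000 − (10.3840000)/(12.3904000) = 1.9619318

1.96193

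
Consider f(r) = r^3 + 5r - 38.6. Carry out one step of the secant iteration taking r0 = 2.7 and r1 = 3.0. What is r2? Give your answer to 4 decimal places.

f(2.7) = -5.417000, f(3.0) = 3.400000
r2 = 3.000000 − 3.400000·(3.000000 − 2.700000) / (3.400000 − (-5.417000)) = 3.000000 − (1.020000)/(8.817000) = 2.884314

2.8843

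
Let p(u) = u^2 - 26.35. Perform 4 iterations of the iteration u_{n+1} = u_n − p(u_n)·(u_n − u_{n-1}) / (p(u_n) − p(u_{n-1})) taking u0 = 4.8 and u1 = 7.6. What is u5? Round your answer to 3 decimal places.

5.133

p(4.8) = -3.31000, p(7.6) = 31.41000
u2 = 7.60000 − 31.41000·(7.60000 − 4.80000) / (31.41000 − (-3.31000)) = 7.60000 − (87.94800)/(34.72000) = 5.06694
p(5.06694) = -0.67616
u3 = 5.06694 − (-0.67616)·(5.06694 − 7.60000) / (-0.67616 − 31.41000) = 5.06694 − (1.71277)/(-32.08616) = 5.12032
p(5.12032) = -0.13237
u4 = 5.12032 − (-0.13237)·(5.12032 − 5.06694) / (-0.13237 − (-0.67616)) = 5.12032 − (-0.00707)/(0.54380) = 5.13331
p(5.13331) = 0.00086
u5 = 5.13331 − 0.00086·(5.13331 − 5.12032) / (0.00086 − (-0.13237)) = 5.13331 − (0.00001)/(0.13323) = 5.13323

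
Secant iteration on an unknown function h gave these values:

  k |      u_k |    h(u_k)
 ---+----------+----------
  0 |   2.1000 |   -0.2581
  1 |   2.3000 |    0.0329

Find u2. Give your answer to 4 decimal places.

u2 = 2.3000 − 0.0329·(2.3000 − 2.1000) / (0.0329 − (-0.2581))
   = 2.3000 − (0.006580)/(0.291000) = 2.277388

2.2774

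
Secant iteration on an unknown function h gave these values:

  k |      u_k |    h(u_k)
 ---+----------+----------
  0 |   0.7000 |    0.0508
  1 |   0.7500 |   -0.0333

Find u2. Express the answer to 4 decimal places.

0.7302

u2 = 0.7500 − (-0.0333)·(0.7500 − 0.7000) / (-0.0333 − 0.0508)
   = 0.7500 − (-0.001665)/(-0.084100) = 0.730202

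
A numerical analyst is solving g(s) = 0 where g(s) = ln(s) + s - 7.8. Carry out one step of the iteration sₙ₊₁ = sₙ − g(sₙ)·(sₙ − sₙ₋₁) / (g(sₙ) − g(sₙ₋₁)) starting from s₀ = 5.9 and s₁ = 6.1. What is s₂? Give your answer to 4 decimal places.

6.0072

g(5.9) = -0.125048, g(6.1) = 0.108289
s₂ = 6.100000 − 0.108289·(6.100000 − 5.900000) / (0.108289 − (-0.125048)) = 6.100000 − (0.021658)/(0.233336) = 6.007182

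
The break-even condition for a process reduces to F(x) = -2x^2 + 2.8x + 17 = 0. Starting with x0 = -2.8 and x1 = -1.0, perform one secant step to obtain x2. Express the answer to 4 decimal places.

-2.1731

F(-2.8) = -6.520000, F(-1.0) = 12.200000
x2 = -1.000000 − 12.200000·(-1.000000 − (-2.800000)) / (12.200000 − (-6.520000)) = -1.000000 − (21.960000)/(18.720000) = -2.173077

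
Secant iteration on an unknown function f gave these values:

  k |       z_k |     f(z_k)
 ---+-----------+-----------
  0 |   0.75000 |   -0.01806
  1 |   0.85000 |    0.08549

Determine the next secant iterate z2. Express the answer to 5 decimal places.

z2 = 0.85000 − 0.08549·(0.85000 − 0.75000) / (0.08549 − (-0.01806))
   = 0.85000 − (0.0085490)/(0.1035500) = 0.7674408

0.76744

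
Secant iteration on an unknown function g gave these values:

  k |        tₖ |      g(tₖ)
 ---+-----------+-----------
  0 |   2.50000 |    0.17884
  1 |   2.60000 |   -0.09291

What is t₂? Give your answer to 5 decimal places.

2.56581

t₂ = 2.60000 − (-0.09291)·(2.60000 − 2.50000) / (-0.09291 − 0.17884)
   = 2.60000 − (-0.0092910)/(-0.2717500) = 2.5658105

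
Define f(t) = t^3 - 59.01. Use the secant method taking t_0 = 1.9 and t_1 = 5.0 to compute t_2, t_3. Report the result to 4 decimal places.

3.2684, 3.7316

f(1.9) = -52.151000, f(5.0) = 65.990000
t_2 = 5.000000 − 65.990000·(5.000000 − 1.900000) / (65.990000 − (-52.151000)) = 5.000000 − (204.569000)/(118.141000) = 3.268433
f(3.268433) = -24.094445
t_3 = 3.268433 − (-24.094445)·(3.268433 − 5.000000) / (-24.094445 − 65.990000) = 3.268433 − (41.721134)/(-90.084445) = 3.731567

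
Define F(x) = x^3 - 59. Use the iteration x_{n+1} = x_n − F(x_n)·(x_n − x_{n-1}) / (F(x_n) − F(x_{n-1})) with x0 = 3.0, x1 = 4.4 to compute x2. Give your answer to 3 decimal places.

3.770

F(3.0) = -32.00000, F(4.4) = 26.18400
x2 = 4.40000 − 26.18400·(4.40000 − 3.00000) / (26.18400 − (-32.00000)) = 4.40000 − (36.65760)/(58.18400) = 3.76997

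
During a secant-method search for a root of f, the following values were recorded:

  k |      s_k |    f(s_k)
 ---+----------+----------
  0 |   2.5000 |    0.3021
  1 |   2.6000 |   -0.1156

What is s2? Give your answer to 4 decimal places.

s2 = 2.6000 − (-0.1156)·(2.6000 − 2.5000) / (-0.1156 − 0.3021)
   = 2.6000 − (-0.011560)/(-0.417700) = 2.572325

2.5723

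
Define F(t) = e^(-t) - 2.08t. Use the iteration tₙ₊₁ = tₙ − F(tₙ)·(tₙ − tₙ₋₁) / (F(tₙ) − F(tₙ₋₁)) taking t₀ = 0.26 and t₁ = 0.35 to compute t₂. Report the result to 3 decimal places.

0.342

F(0.26) = 0.23025, F(0.35) = -0.02331
t₂ = 0.35000 − (-0.02331)·(0.35000 − 0.26000) / (-0.02331 − 0.23025) = 0.35000 − (-0.00210)/(-0.25356) = 0.34173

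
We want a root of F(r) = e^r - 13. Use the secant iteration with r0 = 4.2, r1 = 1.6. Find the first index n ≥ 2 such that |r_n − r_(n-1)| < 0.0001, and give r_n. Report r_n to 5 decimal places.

n = 8, r_n = 2.56495

F(4.2) = 53.6863310, F(1.6) = -8.0469676
r2 = 1.6000000 − (-8.0469676)·(-2.6000000)/(-61.7332986) = 1.9389114;  |Δ| = 0.3389114
F(1.9389114) = -6.0488205
r3 = 1.9389114 − (-6.0488205)·(0.3389114)/(1.9981470) = 2.9648689;  |Δ| = 1.0259575
F(2.9648689) = 6.3921599
r4 = 2.9648689 − 6.3921599·(1.0259575)/(12.4409804) = 2.4377332;  |Δ| = 0.5271357
F(2.4377332) = -1.5529369
r5 = 2.4377332 − (-1.5529369)·(-0.5271357)/(-7.9450968) = 2.5407664;  |Δ| = 0.1030332
F(2.5407664) = -0.3106082
r6 = 2.5407664 − (-0.3106082)·(0.1030332)/(1.2423288) = 2.5665268;  |Δ| = 0.0257604
F(2.5665268) = 0.0205229
r7 = 2.5665268 − 0.0205229·(0.0257604)/(0.3311311) = 2.5649302;  |Δ| = 0.0015966
F(2.5649302) = -0.0002489
r8 = 2.5649302 − (-0.0002489)·(-0.0015966)/(-0.0207718) = 2.5649493;  |Δ| = 0.0000191
|r8 − r7| = 0.0000191 < 0.0001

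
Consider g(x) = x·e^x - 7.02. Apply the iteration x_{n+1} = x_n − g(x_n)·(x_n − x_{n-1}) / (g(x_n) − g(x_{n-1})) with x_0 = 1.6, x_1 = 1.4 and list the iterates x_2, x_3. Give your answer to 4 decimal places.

g(1.6) = 0.904852, g(1.4) = -1.342720
x_2 = 1.400000 − (-1.342720)·(1.400000 − 1.600000) / (-1.342720 − 0.904852) = 1.400000 − (0.268544)/(-2.247572) = 1.519482
g(1.519482) = -0.076186
x_3 = 1.519482 − (-0.076186)·(1.519482 − 1.400000) / (-0.076186 − (-1.342720)) = 1.519482 − (-0.009103)/(1.266534) = 1.526669

1.5195, 1.5267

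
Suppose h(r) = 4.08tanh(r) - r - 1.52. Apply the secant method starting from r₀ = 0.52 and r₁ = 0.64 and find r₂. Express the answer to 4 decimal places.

0.5663

h(0.52) = -0.090984, h(0.64) = 0.144790
r₂ = 0.640000 − 0.144790·(0.640000 − 0.520000) / (0.144790 − (-0.090984)) = 0.640000 − (0.017375)/(0.235774) = 0.566307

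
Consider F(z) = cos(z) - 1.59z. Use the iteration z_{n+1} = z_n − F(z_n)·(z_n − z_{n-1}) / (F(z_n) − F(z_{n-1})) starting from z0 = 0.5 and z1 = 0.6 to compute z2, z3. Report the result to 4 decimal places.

F(0.5) = 0.082583, F(0.6) = -0.128664
z2 = 0.600000 − (-0.128664)·(0.600000 − 0.500000) / (-0.128664 − 0.082583) = 0.600000 − (-0.012866)/(-0.211247) = 0.539093
F(0.539093) = 0.001017
z3 = 0.539093 − 0.001017·(0.539093 − 0.600000) / (0.001017 − (-0.128664)) = 0.539093 − (-0.000062)/(0.129681) = 0.539571

0.5391, 0.5396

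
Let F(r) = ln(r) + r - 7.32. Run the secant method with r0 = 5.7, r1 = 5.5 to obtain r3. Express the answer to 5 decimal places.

5.59765

F(5.7) = 0.1204662, F(5.5) = -0.1152519
r2 = 5.5000000 − (-0.1152519)·(5.5000000 − 5.7000000) / (-0.1152519 − 0.1204662) = 5.5000000 − (0.0230504)/(-0.2357181) = 5.5977879
F(5.5977879) = 0.0001594
r3 = 5.5977879 − 0.0001594·(5.5977879 − 5.5000000) / (0.0001594 − (-0.1152519)) = 5.5977879 − (0.0000156)/(0.1154113) = 5.5976528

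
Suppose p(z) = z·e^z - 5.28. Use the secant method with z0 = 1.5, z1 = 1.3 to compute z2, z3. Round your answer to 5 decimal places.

p(1.5) = 1.4425336, p(1.3) = -0.5099143
z2 = 1.3000000 − (-0.5099143)·(1.3000000 − 1.5000000) / (-0.5099143 − 1.4425336) = 1.3000000 − (0.1019829)/(-1.9524479) = 1.3522333
p(1.3522333) = -0.0521982
z3 = 1.3522333 − (-0.0521982)·(1.3522333 − 1.3000000) / (-0.0521982 − (-0.5099143)) = 1.3522333 − (-0.0027265)/(0.4577161) = 1.3581901

1.35223, 1.35819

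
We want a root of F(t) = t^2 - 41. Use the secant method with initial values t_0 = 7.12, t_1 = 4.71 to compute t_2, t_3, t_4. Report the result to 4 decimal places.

6.3005, 6.4189, 6.4030

F(7.12) = 9.694400, F(4.71) = -18.815900
t_2 = 4.710000 − (-18.815900)·(4.710000 − 7.120000) / (-18.815900 − 9.694400) = 4.710000 − (45.346319)/(-28.510300) = 6.300524
F(6.300524) = -1.303396
t_3 = 6.300524 − (-1.303396)·(6.300524 − 4.710000) / (-1.303396 − (-18.815900)) = 6.300524 − (-2.073083)/(17.512504) = 6.418901
F(6.418901) = 0.202295
t_4 = 6.418901 − 0.202295·(6.418901 − 6.300524) / (0.202295 − (-1.303396)) = 6.418901 − (0.023947)/(1.505691) = 6.402997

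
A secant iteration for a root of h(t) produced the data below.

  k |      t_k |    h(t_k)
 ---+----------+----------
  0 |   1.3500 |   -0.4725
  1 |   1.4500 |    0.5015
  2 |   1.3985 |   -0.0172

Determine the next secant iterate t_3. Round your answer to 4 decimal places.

t_3 = 1.3985 − (-0.0172)·(1.3985 − 1.4500) / (-0.0172 − 0.5015)
   = 1.3985 − (0.000886)/(-0.518700) = 1.400208

1.4002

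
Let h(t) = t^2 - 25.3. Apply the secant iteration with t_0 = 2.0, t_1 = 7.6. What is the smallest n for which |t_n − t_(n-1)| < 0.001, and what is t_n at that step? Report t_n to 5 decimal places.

h(2.0) = -21.3000000, h(7.6) = 32.4600000
t_2 = 7.6000000 − 32.4600000·(5.6000000)/(53.7600000) = 4.2187500;  |Δ| = 3.3812500
h(4.2187500) = -7.5021484
t_3 = 4.2187500 − (-7.5021484)·(-3.3812500)/(-39.9621484) = 4.8535167;  |Δ| = 0.6347667
h(4.8535167) = -1.7433761
t_4 = 4.8535167 − (-1.7433761)·(0.6347667)/(5.7587724) = 5.0456821;  |Δ| = 0.1921654
h(5.0456821) = 0.1589078
t_5 = 5.0456821 − 0.1589078·(0.1921654)/(1.9022838) = 5.0296295;  |Δ| = 0.0160526
h(5.0296295) = -0.0028271
t_6 = 5.0296295 − (-0.0028271)·(-0.0160526)/(-0.1617348) = 5.0299101;  |Δ| = 0.0002806
|t_6 − t_5| = 0.0002806 < 0.001

n = 6, t_n = 5.02991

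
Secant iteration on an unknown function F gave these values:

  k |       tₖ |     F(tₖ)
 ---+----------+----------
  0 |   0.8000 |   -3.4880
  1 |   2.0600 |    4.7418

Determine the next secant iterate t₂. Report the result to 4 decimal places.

1.3340

t₂ = 2.0600 − 4.7418·(2.0600 − 0.8000) / (4.7418 − (-3.4880))
   = 2.0600 − (5.974668)/(8.229800) = 1.334020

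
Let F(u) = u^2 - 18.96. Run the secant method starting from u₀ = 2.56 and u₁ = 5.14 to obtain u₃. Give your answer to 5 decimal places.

4.33886

F(2.56) = -12.4064000, F(5.14) = 7.4596000
u₂ = 5.1400000 − 7.4596000·(5.1400000 − 2.5600000) / (7.4596000 − (-12.4064000)) = 5.1400000 − (19.2457680)/(19.8660000) = 4.1712208
F(4.1712208) = -1.5609172
u₃ = 4.1712208 − (-1.5609172)·(4.1712208 − 5.1400000) / (-1.5609172 − 7.4596000) = 4.1712208 − (1.5121842)/(-9.0205172) = 4.3388591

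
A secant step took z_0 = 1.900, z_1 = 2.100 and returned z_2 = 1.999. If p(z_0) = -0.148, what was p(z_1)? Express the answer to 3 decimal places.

0.151

The secant line through (1.900, -0.148) and (2.100, p(z_1)) crosses zero at z_2 = 1.999.
So (1.900, -0.148), (2.100, p(z_1)), (1.999, 0) are collinear:
p(z_1) = -0.148 · (2.100 − 1.999) / (1.900 − 1.999) = -0.148 · (0.10100)/(-0.09900) = 0.15099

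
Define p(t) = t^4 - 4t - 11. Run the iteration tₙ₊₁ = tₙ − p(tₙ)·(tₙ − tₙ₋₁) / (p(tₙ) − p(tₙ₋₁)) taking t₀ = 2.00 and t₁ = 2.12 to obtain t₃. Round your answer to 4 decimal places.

p(2.00) = -3.000000, p(2.12) = 0.719631
t₂ = 2.120000 − 0.719631·(2.120000 − 2.000000) / (0.719631 − (-3.000000)) = 2.120000 − (0.086356)/(3.719631) = 2.096784
p(2.096784) = -0.057903
t₃ = 2.096784 − (-0.057903)·(2.096784 − 2.120000) / (-0.057903 − 0.719631) = 2.096784 − (0.001344)/(-0.777535) = 2.098513

2.0985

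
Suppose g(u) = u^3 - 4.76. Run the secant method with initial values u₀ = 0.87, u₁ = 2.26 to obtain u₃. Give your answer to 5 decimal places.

1.59499

g(0.87) = -4.1014970, g(2.26) = 6.7831760
u₂ = 2.2600000 − 6.7831760·(2.2600000 − 0.8700000) / (6.7831760 − (-4.1014970)) = 2.2600000 − (9.4286146)/(10.8846730) = 1.3937714
g(1.3937714) = -2.0524612
u₃ = 1.3937714 − (-2.0524612)·(1.3937714 − 2.2600000) / (-2.0524612 − 6.7831760) = 1.3937714 − (1.7779006)/(-8.8356372) = 1.5949907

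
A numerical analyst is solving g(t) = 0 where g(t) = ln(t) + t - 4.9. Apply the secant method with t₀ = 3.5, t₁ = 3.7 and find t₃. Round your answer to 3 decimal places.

g(3.5) = -0.14724, g(3.7) = 0.10833
t₂ = 3.70000 − 0.10833·(3.70000 − 3.50000) / (0.10833 − (-0.14724)) = 3.70000 − (0.02167)/(0.25557) = 3.61522
g(3.61522) = 0.00038
t₃ = 3.61522 − 0.00038·(3.61522 − 3.70000) / (0.00038 − 0.10833) = 3.61522 − (-0.00003)/(-0.10796) = 3.61493

3.615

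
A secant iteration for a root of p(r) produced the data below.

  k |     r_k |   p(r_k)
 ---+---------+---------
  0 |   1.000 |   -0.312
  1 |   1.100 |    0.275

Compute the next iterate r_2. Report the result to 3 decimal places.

1.053

r_2 = 1.100 − 0.275·(1.100 − 1.000) / (0.275 − (-0.312))
   = 1.100 − (0.02750)/(0.58700) = 1.05315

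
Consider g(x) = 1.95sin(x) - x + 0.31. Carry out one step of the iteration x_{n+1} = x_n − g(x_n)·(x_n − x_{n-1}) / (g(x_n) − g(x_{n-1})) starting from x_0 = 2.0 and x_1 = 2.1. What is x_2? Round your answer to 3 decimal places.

2.044

g(2.0) = 0.08313, g(2.1) = -0.10674
x_2 = 2.10000 − (-0.10674)·(2.10000 − 2.00000) / (-0.10674 − 0.08313) = 2.10000 − (-0.01067)/(-0.18987) = 2.04378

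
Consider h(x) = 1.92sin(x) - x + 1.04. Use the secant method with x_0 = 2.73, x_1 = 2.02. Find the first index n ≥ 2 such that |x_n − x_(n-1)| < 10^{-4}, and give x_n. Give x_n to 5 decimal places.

n = 5, x_n = 2.37369

h(2.73) = -0.9218666, h(2.02) = 0.7495229
x_2 = 2.0200000 − 0.7495229·(-0.7100000)/(1.6713895) = 2.3383945;  |Δ| = 0.3183945
h(2.3383945) = 0.0832002
x_3 = 2.3383945 − 0.0832002·(0.3183945)/(-0.6663228) = 2.3781508;  |Δ| = 0.0397562
h(2.3781508) = -0.0106394
x_4 = 2.3781508 − (-0.0106394)·(0.0397562)/(-0.0938396) = 2.3736433;  |Δ| = 0.0045075
h(2.3736433) = 0.0001071
x_5 = 2.3736433 − 0.0001071·(-0.0045075)/(0.0107465) = 2.3736882;  |Δ| = 0.0000449
|x_5 − x_4| = 0.0000449 < 10^{-4}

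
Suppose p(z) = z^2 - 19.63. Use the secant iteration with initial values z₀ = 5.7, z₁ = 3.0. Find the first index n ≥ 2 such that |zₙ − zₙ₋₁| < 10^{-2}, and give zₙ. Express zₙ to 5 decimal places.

p(5.7) = 12.8600000, p(3.0) = -10.6300000
z₂ = 3.0000000 − (-10.6300000)·(-2.7000000)/(-23.4900000) = 4.2218391;  |Δ| = 1.2218391
p(4.2218391) = -1.8060748
z₃ = 4.2218391 − (-1.8060748)·(1.2218391)/(8.8239252) = 4.4719242;  |Δ| = 0.2500852
p(4.4719242) = 0.3681064
z₄ = 4.4719242 − 0.3681064·(0.2500852)/(2.1741812) = 4.4295828;  |Δ| = 0.0423414
p(4.4295828) = -0.0087962
z₅ = 4.4295828 − (-0.0087962)·(-0.0423414)/(-0.3769026) = 4.4305710;  |Δ| = 0.0009882
|z₅ − z₄| = 0.0009882 < 10^{-2}

n = 5, zₙ = 4.43057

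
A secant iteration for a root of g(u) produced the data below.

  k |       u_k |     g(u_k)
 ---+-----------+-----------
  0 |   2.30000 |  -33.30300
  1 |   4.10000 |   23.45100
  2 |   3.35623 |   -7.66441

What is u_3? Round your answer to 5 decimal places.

3.53944

u_3 = 3.35623 − (-7.66441)·(3.35623 − 4.10000) / (-7.66441 − 23.45100)
   = 3.35623 − (5.7005582)/(-31.1154100) = 3.5394369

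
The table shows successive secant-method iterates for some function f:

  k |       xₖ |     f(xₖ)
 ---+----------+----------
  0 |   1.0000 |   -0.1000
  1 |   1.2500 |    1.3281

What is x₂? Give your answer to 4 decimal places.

x₂ = 1.2500 − 1.3281·(1.2500 − 1.0000) / (1.3281 − (-0.1000))
   = 1.2500 − (0.332025)/(1.428100) = 1.017506

1.0175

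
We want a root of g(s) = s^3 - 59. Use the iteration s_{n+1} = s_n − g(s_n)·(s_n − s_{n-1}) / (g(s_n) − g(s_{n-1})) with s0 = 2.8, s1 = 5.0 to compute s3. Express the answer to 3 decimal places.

3.818

g(2.8) = -37.04800, g(5.0) = 66.00000
s2 = 5.00000 − 66.00000·(5.00000 − 2.80000) / (66.00000 − (-37.04800)) = 5.00000 − (145.20000)/(103.04800) = 3.59095
g(3.59095) = -12.69506
s3 = 3.59095 − (-12.69506)·(3.59095 − 5.00000) / (-12.69506 − 66.00000) = 3.59095 − (17.88800)/(-78.69506) = 3.81826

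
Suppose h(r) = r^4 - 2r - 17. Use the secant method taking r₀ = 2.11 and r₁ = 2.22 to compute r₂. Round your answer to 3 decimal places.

h(2.11) = -1.39881, h(2.22) = 2.84913
r₂ = 2.22000 − 2.84913·(2.22000 − 2.11000) / (2.84913 − (-1.39881)) = 2.22000 − (0.31340)/(4.24793) = 2.14622

2.146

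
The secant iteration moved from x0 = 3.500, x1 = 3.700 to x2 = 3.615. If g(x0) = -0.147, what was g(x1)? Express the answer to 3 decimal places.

The secant line through (3.500, -0.147) and (3.700, g(x1)) crosses zero at x2 = 3.615.
So (3.500, -0.147), (3.700, g(x1)), (3.615, 0) are collinear:
g(x1) = -0.147 · (3.700 − 3.615) / (3.500 − 3.615) = -0.147 · (0.08500)/(-0.11500) = 0.10865

0.109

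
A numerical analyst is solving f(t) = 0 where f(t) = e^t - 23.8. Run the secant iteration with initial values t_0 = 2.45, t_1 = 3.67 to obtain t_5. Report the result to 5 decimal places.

3.16960

f(2.45) = -12.2116533, f(3.67) = 15.4519059
t_2 = 3.6700000 − 15.4519059·(3.6700000 − 2.4500000) / (15.4519059 − (-12.2116533)) = 3.6700000 − (18.8513251)/(27.6635591) = 2.9885503
f(2.9885503) = -3.9431257
t_3 = 2.9885503 − (-3.9431257)·(2.9885503 − 3.6700000) / (-3.9431257 − 15.4519059) = 2.9885503 − (2.6870420)/(-19.3950315) = 3.1270931
f(3.1270931) = -0.9924172
t_4 = 3.1270931 − (-0.9924172)·(3.1270931 − 2.9885503) / (-0.9924172 − (-3.9431257)) = 3.1270931 − (-0.1374923)/(2.9507085) = 3.1736894
f(3.1736894) = 0.0954822
t_5 = 3.1736894 − 0.0954822·(3.1736894 − 3.1270931) / (0.0954822 − (-0.9924172)) = 3.1736894 − (0.0044491)/(1.0878994) = 3.1695998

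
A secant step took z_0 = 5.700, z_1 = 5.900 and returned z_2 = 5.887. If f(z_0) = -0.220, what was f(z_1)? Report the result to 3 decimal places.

0.015

The secant line through (5.700, -0.220) and (5.900, f(z_1)) crosses zero at z_2 = 5.887.
So (5.700, -0.220), (5.900, f(z_1)), (5.887, 0) are collinear:
f(z_1) = -0.220 · (5.900 − 5.887) / (5.700 − 5.887) = -0.220 · (0.01300)/(-0.18700) = 0.01529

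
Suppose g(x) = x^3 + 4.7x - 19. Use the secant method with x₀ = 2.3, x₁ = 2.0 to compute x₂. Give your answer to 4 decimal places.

g(2.3) = 3.977000, g(2.0) = -1.600000
x₂ = 2.000000 − (-1.600000)·(2.000000 − 2.300000) / (-1.600000 − 3.977000) = 2.000000 − (0.480000)/(-5.577000) = 2.086068

2.0861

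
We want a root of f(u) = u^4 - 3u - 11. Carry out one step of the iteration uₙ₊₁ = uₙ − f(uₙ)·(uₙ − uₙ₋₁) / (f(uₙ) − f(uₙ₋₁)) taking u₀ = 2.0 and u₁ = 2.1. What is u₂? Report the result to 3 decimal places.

f(2.0) = -1.00000, f(2.1) = 2.14810
u₂ = 2.10000 − 2.14810·(2.10000 − 2.00000) / (2.14810 − (-1.00000)) = 2.10000 − (0.21481)/(3.14810) = 2.03177

2.032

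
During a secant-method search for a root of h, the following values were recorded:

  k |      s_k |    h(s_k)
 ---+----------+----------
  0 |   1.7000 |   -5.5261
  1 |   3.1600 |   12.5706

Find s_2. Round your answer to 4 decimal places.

s_2 = 3.1600 − 12.5706·(3.1600 − 1.7000) / (12.5706 − (-5.5261))
   = 3.1600 − (18.353076)/(18.096700) = 2.145833

2.1458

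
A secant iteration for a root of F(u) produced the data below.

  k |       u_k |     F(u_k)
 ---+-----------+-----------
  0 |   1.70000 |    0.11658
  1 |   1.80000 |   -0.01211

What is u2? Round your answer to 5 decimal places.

u2 = 1.80000 − (-0.01211)·(1.80000 − 1.70000) / (-0.01211 − 0.11658)
   = 1.80000 − (-0.0012110)/(-0.1286900) = 1.7905898

1.79059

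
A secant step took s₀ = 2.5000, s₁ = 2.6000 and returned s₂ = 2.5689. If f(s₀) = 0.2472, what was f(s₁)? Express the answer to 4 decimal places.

The secant line through (2.5000, 0.2472) and (2.6000, f(s₁)) crosses zero at s₂ = 2.5689.
So (2.5000, 0.2472), (2.6000, f(s₁)), (2.5689, 0) are collinear:
f(s₁) = 0.2472 · (2.6000 − 2.5689) / (2.5000 − 2.5689) = 0.2472 · (0.031100)/(-0.068900) = -0.111581

-0.1116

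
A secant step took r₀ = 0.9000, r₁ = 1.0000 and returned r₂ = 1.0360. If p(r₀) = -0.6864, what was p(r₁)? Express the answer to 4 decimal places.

The secant line through (0.9000, -0.6864) and (1.0000, p(r₁)) crosses zero at r₂ = 1.0360.
So (0.9000, -0.6864), (1.0000, p(r₁)), (1.0360, 0) are collinear:
p(r₁) = -0.6864 · (1.0000 − 1.0360) / (0.9000 − 1.0360) = -0.6864 · (-0.036000)/(-0.136000) = -0.181694

-0.1817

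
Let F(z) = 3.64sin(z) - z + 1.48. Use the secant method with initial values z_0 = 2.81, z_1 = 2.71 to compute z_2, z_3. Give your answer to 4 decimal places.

2.7769, 2.7772

F(2.81) = -0.145000, F(2.71) = 0.292677
z_2 = 2.710000 − 0.292677·(2.710000 − 2.810000) / (0.292677 − (-0.145000)) = 2.710000 − (-0.029268)/(0.437678) = 2.776871
F(2.776871) = 0.001480
z_3 = 2.776871 − 0.001480·(2.776871 − 2.710000) / (0.001480 − 0.292677) = 2.776871 − (0.000099)/(-0.291197) = 2.777210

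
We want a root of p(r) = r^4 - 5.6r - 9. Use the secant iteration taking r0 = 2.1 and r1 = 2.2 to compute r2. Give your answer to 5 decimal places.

p(2.1) = -1.3119000, p(2.2) = 2.1056000
r2 = 2.2000000 − 2.1056000·(2.2000000 − 2.1000000) / (2.1056000 − (-1.3119000)) = 2.2000000 − (0.2105600)/(3.4175000) = 2.1383877

2.13839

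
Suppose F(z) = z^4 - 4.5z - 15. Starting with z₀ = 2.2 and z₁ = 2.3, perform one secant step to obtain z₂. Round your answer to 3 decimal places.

2.236

F(2.2) = -1.47440, F(2.3) = 2.63410
z₂ = 2.30000 − 2.63410·(2.30000 − 2.20000) / (2.63410 − (-1.47440)) = 2.30000 − (0.26341)/(4.10850) = 2.23589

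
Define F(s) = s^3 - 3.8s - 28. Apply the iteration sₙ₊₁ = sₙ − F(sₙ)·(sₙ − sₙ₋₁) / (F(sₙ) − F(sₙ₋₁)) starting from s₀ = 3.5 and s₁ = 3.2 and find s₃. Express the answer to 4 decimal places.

3.4518

F(3.5) = 1.575000, F(3.2) = -7.392000
s₂ = 3.200000 − (-7.392000)·(3.200000 − 3.500000) / (-7.392000 − 1.575000) = 3.200000 − (2.217600)/(-8.967000) = 3.447307
F(3.447307) = -0.132233
s₃ = 3.447307 − (-0.132233)·(3.447307 − 3.200000) / (-0.132233 − (-7.392000)) = 3.447307 − (-0.032702)/(7.259767) = 3.451811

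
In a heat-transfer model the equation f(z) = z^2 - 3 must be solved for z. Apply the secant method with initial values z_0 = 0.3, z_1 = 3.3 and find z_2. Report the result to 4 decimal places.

1.1083

f(0.3) = -2.910000, f(3.3) = 7.890000
z_2 = 3.300000 − 7.890000·(3.300000 − 0.300000) / (7.890000 − (-2.910000)) = 3.300000 − (23.670000)/(10.800000) = 1.108333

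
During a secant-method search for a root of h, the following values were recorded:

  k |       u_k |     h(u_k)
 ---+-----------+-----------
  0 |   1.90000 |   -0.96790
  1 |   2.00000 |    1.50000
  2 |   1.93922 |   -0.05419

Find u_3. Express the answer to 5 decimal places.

1.94134

u_3 = 1.93922 − (-0.05419)·(1.93922 − 2.00000) / (-0.05419 − 1.50000)
   = 1.93922 − (0.0032937)/(-1.5541900) = 1.9413392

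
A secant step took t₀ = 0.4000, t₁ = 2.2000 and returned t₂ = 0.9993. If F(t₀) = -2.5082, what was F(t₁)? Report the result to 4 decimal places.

The secant line through (0.4000, -2.5082) and (2.2000, F(t₁)) crosses zero at t₂ = 0.9993.
So (0.4000, -2.5082), (2.2000, F(t₁)), (0.9993, 0) are collinear:
F(t₁) = -2.5082 · (2.2000 − 0.9993) / (0.4000 − 0.9993) = -2.5082 · (1.200700)/(-0.599300) = 5.025189

5.0252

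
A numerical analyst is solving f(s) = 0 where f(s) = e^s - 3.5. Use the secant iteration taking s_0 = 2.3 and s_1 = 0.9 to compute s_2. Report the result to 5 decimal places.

1.09383

f(2.3) = 6.4741825, f(0.9) = -1.0403969
s_2 = 0.9000000 − (-1.0403969)·(0.9000000 − 2.3000000) / (-1.0403969 − 6.4741825) = 0.9000000 − (1.4565556)/(-7.5145793) = 1.0938306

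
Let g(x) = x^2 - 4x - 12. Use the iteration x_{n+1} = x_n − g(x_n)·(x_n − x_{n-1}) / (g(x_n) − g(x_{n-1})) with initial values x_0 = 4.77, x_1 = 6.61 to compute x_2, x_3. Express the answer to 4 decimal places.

g(4.77) = -8.327100, g(6.61) = 5.252100
x_2 = 6.610000 − 5.252100·(6.610000 − 4.770000) / (5.252100 − (-8.327100)) = 6.610000 − (9.663864)/(13.579200) = 5.898333
g(5.898333) = -0.802997
x_3 = 5.898333 − (-0.802997)·(5.898333 − 6.610000) / (-0.802997 − 5.252100) = 5.898333 − (0.571466)/(-6.055097) = 5.992711

5.8983, 5.9927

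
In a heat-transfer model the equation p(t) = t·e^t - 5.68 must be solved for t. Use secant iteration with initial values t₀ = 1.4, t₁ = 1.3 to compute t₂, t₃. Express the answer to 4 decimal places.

p(1.4) = -0.002720, p(1.3) = -0.909914
t₂ = 1.300000 − (-0.909914)·(1.300000 − 1.400000) / (-0.909914 − (-0.002720)) = 1.300000 − (0.090991)/(-0.907194) = 1.400300
p(1.400300) = 0.000199
t₃ = 1.400300 − 0.000199·(1.400300 − 1.300000) / (0.000199 − (-0.909914)) = 1.400300 − (0.000020)/(0.910113) = 1.400278

1.4003, 1.4003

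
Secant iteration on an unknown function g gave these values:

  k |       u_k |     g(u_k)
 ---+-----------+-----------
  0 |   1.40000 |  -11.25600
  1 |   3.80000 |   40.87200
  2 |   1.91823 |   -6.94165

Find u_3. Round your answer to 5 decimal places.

u_3 = 1.91823 − (-6.94165)·(1.91823 − 3.80000) / (-6.94165 − 40.87200)
   = 1.91823 − (13.0625887)/(-47.8136500) = 2.1914279

2.19143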